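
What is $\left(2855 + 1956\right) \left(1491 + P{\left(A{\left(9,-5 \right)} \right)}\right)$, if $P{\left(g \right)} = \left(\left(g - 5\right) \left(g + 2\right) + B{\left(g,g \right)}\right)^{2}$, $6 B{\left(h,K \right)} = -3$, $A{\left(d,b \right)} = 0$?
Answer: $\frac{30814455}{4} \approx 7.7036 \cdot 10^{6}$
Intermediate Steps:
$B{\left(h,K \right)} = - \frac{1}{2}$ ($B{\left(h,K \right)} = \frac{1}{6} \left(-3\right) = - \frac{1}{2}$)
$P{\left(g \right)} = \left(- \frac{1}{2} + \left(-5 + g\right) \left(2 + g\right)\right)^{2}$ ($P{\left(g \right)} = \left(\left(g - 5\right) \left(g + 2\right) - \frac{1}{2}\right)^{2} = \left(\left(-5 + g\right) \left(2 + g\right) - \frac{1}{2}\right)^{2} = \left(- \frac{1}{2} + \left(-5 + g\right) \left(2 + g\right)\right)^{2}$)
$\left(2855 + 1956\right) \left(1491 + P{\left(A{\left(9,-5 \right)} \right)}\right) = \left(2855 + 1956\right) \left(1491 + \frac{\left(21 - 2 \cdot 0^{2} + 6 \cdot 0\right)^{2}}{4}\right) = 4811 \left(1491 + \frac{\left(21 - 0 + 0\right)^{2}}{4}\right) = 4811 \left(1491 + \frac{\left(21 + 0 + 0\right)^{2}}{4}\right) = 4811 \left(1491 + \frac{21^{2}}{4}\right) = 4811 \left(1491 + \frac{1}{4} \cdot 441\right) = 4811 \left(1491 + \frac{441}{4}\right) = 4811 \cdot \frac{6405}{4} = \frac{30814455}{4}$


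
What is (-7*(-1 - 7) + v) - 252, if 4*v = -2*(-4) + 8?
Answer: -192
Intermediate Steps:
v = 4 (v = (-2*(-4) + 8)/4 = (8 + 8)/4 = (¼)*16 = 4)
(-7*(-1 - 7) + v) - 252 = (-7*(-1 - 7) + 4) - 252 = (-7*(-8) + 4) - 252 = (56 + 4) - 252 = 60 - 252 = -192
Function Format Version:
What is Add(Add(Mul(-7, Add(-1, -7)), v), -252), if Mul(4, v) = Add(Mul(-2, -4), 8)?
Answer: -192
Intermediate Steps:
v = 4 (v = Mul(Rational(1, 4), Add(Mul(-2, -4), 8)) = Mul(Rational(1, 4), Add(8, 8)) = Mul(Rational(1, 4), 16) = 4)
Add(Add(Mul(-7, Add(-1, -7)), v), -252) = Add(Add(Mul(-7, Add(-1, -7)), 4), -252) = Add(Add(Mul(-7, -8), 4), -252) = Add(Add(56, 4), -252) = Add(60, -252) = -192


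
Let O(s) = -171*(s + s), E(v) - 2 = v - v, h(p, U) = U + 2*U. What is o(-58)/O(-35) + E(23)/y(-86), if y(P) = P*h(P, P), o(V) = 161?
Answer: 21406/1580895 ≈ 0.013540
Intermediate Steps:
h(p, U) = 3*U
E(v) = 2 (E(v) = 2 + (v - v) = 2 + 0 = 2)
O(s) = -342*s
y(P) = 3*P**2 (y(P) = P*(3*P) = 3*P**2)
o(-58)/O(-35) + E(23)/y(-86) = 161/((-342*(-35))) + 2/((3*(-86)**2)) = 161/11970 + 2/((3*7396)) = 161*(1/11970) + 2/22188 = 23/1710 + 2*(1/22188) = 23/1710 + 1/11094 = 21406/1580895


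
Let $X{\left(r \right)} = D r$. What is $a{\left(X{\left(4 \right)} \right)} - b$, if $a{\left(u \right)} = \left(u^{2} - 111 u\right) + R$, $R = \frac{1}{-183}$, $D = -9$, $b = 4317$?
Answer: $\frac{178424}{183} \approx 974.99$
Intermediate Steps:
$X{\left(r \right)} = - 9 r$
$R = - \frac{1}{183} \approx -0.0054645$
$a{\left(u \right)} = - \frac{1}{183} + u^{2} - 111 u$ ($a{\left(u \right)} = \left(u^{2} - 111 u\right) - \frac{1}{183} = - \frac{1}{183} + u^{2} - 111 u$)
$a{\left(X{\left(4 \right)} \right)} - b = \left(- \frac{1}{183} + \left(\left(-9\right) 4\right)^{2} - 111 \left(\left(-9\right) 4\right)\right) - 4317 = \left(- \frac{1}{183} + \left(-36\right)^{2} - -3996\right) - 4317 = \left(- \frac{1}{183} + 1296 + 3996\right) - 4317 = \frac{968435}{183} - 4317 = \frac{178424}{183}$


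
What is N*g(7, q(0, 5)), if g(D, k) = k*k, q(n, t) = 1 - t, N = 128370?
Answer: 2053920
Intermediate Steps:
g(D, k) = k**2
N*g(7, q(0, 5)) = 128370*(1 - 1*5)**2 = 128370*(1 - 5)**2 = 128370*(-4)**2 = 128370*16 = 2053920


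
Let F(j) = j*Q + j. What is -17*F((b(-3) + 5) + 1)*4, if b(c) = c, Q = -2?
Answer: 204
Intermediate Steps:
F(j) = -j (F(j) = j*(-2) + j = -2*j + j = -j)
-17*F((b(-3) + 5) + 1)*4 = -(-17)*((-3 + 5) + 1)*4 = -(-17)*(2 + 1)*4 = -(-17)*3*4 = -17*(-3)*4 = 51*4 = 204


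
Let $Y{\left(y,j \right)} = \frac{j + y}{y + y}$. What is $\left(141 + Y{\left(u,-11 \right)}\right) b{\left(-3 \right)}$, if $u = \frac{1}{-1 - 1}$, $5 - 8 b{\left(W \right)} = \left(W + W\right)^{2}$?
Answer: $- \frac{9455}{16} \approx -590.94$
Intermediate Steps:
$b{\left(W \right)} = \frac{5}{8} - \frac{W^{2}}{2}$ ($b{\left(W \right)} = \frac{5}{8} - \frac{\left(W + W\right)^{2}}{8} = \frac{5}{8} - \frac{\left(2 W\right)^{2}}{8} = \frac{5}{8} - \frac{4 W^{2}}{8} = \frac{5}{8} - \frac{W^{2}}{2}$)
$u = - \frac{1}{2}$ ($u = \frac{1}{-2} = - \frac{1}{2} \approx -0.5$)
$Y{\left(y,j \right)} = \frac{j + y}{2 y}$
$\left(141 + Y{\left(u,-11 \right)}\right) b{\left(-3 \right)} = \left(141 + \frac{-11 - \frac{1}{2}}{2 \left(- \frac{1}{2}\right)}\right) \left(\frac{5}{8} - \frac{\left(-3\right)^{2}}{2}\right) = \left(141 + \frac{1}{2} \left(-2\right) \left(- \frac{23}{2}\right)\right) \left(\frac{5}{8} - \frac{9}{2}\right) = \left(141 + \frac{23}{2}\right) \left(\frac{5}{8} - \frac{9}{2}\right) = \frac{305}{2} \left(- \frac{31}{8}\right) = - \frac{9455}{16}$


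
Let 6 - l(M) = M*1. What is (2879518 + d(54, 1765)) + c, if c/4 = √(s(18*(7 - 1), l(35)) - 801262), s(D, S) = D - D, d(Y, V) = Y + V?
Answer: 2881337 + 44*I*√6622 ≈ 2.8813e+6 + 3580.5*I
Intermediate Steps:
l(M) = 6 - M
d(Y, V) = V + Y
s(D, S) = 0
c = 44*I*√6622 (c = 4*√(0 - 801262) = 4*√(-801262) = 4*(11*I*√6622) = 44*I*√6622 ≈ 3580.5*I)
(2879518 + d(54, 1765)) + c = (2879518 + (1765 + 54)) + 44*I*√6622 = (2879518 + 1819) + 44*I*√6622 = 2881337 + 44*I*√6622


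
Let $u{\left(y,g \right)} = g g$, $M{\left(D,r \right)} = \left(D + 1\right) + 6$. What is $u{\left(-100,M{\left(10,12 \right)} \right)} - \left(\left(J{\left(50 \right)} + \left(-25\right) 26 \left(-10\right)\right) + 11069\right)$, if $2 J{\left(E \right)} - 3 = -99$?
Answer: $-17232$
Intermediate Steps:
$J{\left(E \right)} = -48$ ($J{\left(E \right)} = \frac{3}{2} + \frac{1}{2} \left(-99\right) = \frac{3}{2} - \frac{99}{2} = -48$)
$M{\left(D,r \right)} = 7 + D$ ($M{\left(D,r \right)} = \left(1 + D\right) + 6 = 7 + D$)
$u{\left(y,g \right)} = g^{2}$
$u{\left(-100,M{\left(10,12 \right)} \right)} - \left(\left(J{\left(50 \right)} + \left(-25\right) 26 \left(-10\right)\right) + 11069\right) = \left(7 + 10\right)^{2} - \left(\left(-48 + \left(-25\right) 26 \left(-10\right)\right) + 11069\right) = 17^{2} - \left(\left(-48 - -6500\right) + 11069\right) = 289 - \left(\left(-48 + 6500\right) + 11069\right) = 289 - \left(6452 + 11069\right) = 289 - 17521 = -17232$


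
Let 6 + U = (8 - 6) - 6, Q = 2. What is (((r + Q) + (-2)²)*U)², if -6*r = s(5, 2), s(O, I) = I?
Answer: 28900/9 ≈ 3211.1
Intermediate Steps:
r = -⅓ (r = -⅙*2 = -⅓ ≈ -0.33333)
U = -10 (U = -6 + ((8 - 6) - 6) = -6 + (2 - 6) = -6 - 4 = -10)
(((r + Q) + (-2)²)*U)² = (((-⅓ + 2) + (-2)²)*(-10))² = ((5/3 + 4)*(-10))² = ((17/3)*(-10))² = (-170/3)² = 28900/9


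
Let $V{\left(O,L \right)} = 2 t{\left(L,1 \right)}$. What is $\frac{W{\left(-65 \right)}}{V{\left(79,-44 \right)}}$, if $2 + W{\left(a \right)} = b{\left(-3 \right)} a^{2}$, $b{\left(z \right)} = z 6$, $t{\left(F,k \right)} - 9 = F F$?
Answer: $- \frac{38026}{1945} \approx -19.551$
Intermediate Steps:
$t{\left(F,k \right)} = 9 + F^{2}$ ($t{\left(F,k \right)} = 9 + F F = 9 + F^{2}$)
$b{\left(z \right)} = 6 z$
$V{\left(O,L \right)} = 18 + 2 L^{2}$ ($V{\left(O,L \right)} = 2 \left(9 + L^{2}\right) = 18 + 2 L^{2}$)
$W{\left(a \right)} = -2 - 18 a^{2}$ ($W{\left(a \right)} = -2 + 6 \left(-3\right) a^{2} = -2 - 18 a^{2}$)
$\frac{W{\left(-65 \right)}}{V{\left(79,-44 \right)}} = \frac{-2 - 18 \left(-65\right)^{2}}{18 + 2 \left(-44\right)^{2}} = \frac{-2 - 76050}{18 + 2 \cdot 1936} = \frac{-2 - 76050}{18 + 3872} = - \frac{76052}{3890} = \left(-76052\right) \frac{1}{3890} = - \frac{38026}{1945}$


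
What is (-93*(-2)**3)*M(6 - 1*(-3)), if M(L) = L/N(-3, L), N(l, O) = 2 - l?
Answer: 6696/5 ≈ 1339.2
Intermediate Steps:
M(L) = L/5 (M(L) = L/(2 - 1*(-3)) = L/(2 + 3) = L/5)
(-93*(-2)**3)*M(6 - 1*(-3)) = (-93*(-2)**3)*((6 - 1*(-3))/5) = (-93*(-8))*((6 + 3)/5) = 744*((1/5)*9) = 744*(9/5) = 6696/5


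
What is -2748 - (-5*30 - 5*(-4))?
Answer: -2618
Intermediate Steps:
-2748 - (-5*30 - 5*(-4)) = -2748 - (-150 + 20) = -2748 - 1*(-130) = -2748 + 130 = -2618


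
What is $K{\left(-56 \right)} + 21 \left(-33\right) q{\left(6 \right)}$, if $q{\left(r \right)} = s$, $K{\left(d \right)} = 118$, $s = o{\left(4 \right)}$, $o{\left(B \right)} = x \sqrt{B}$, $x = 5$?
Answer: $-6812$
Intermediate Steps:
$o{\left(B \right)} = 5 \sqrt{B}$
$s = 10$ ($s = 5 \sqrt{4} = 5 \cdot 2 = 10$)
$q{\left(r \right)} = 10$
$K{\left(-56 \right)} + 21 \left(-33\right) q{\left(6 \right)} = 118 + 21 \left(-33\right) 10 = 118 - 6930 = -6812$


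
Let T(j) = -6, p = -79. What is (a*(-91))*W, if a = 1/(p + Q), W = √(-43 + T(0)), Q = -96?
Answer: 91*I/25 ≈ 3.64*I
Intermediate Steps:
W = 7*I (W = √(-43 - 6) = √(-49) = 7*I ≈ 7.0*I)
a = -1/175 (a = 1/(-79 - 96) = 1/(-175) = -1/175 ≈ -0.0057143)
(a*(-91))*W = (-1/175*(-91))*(7*I) = 13*(7*I)/25 = 91*I/25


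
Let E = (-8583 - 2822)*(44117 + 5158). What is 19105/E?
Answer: -3821/112396275 ≈ -3.3996e-5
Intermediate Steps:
E = -561981375 (E = -11405*49275 = -561981375)
19105/E = 19105/(-561981375) = 19105*(-1/561981375) = -3821/112396275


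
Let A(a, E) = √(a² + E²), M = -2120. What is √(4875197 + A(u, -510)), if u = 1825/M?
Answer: √(219110853968 + 530*√1870394833)/212 ≈ 2208.1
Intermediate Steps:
u = -365/424 (u = 1825/(-2120) = 1825*(-1/2120) = -365/424 ≈ -0.86085)
A(a, E) = √(E² + a²)
√(4875197 + A(u, -510)) = √(4875197 + √((-510)² + (-365/424)²)) = √(4875197 + √(260100 + 133225/179776)) = √(4875197 + √(46759870825/179776)) = √(4875197 + 5*√1870394833/424)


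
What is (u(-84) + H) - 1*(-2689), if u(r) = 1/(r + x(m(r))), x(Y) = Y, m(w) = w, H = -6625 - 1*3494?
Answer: -1248241/168 ≈ -7430.0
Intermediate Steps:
H = -10119 (H = -6625 - 3494 = -10119)
u(r) = 1/(2*r) (u(r) = 1/(r + r) = 1/(2*r))
(u(-84) + H) - 1*(-2689) = ((½)/(-84) - 10119) - 1*(-2689) = ((½)*(-1/84) - 10119) + 2689 = (-1/168 - 10119) + 2689 = -1699993/168 + 2689 = -1248241/168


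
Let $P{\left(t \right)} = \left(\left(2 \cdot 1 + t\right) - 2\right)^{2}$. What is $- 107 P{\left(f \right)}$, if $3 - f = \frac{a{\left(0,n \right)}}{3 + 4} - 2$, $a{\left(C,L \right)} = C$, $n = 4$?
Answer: $-2675$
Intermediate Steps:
$f = 5$ ($f = 3 - \left(\frac{0}{3 + 4} - 2\right) = 3 - \left(\frac{0}{7} - 2\right) = 3 - \left(0 \cdot \frac{1}{7} - 2\right) = 3 - \left(0 - 2\right) = 3 - -2 = 3 + 2 = 5$)
$P{\left(t \right)} = t^{2}$ ($P{\left(t \right)} = \left(\left(2 + t\right) - 2\right)^{2} = t^{2}$)
$- 107 P{\left(f \right)} = - 107 \cdot 5^{2} = \left(-107\right) 25 = -2675$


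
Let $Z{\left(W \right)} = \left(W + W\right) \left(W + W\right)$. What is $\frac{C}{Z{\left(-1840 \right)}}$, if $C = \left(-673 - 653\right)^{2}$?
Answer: $\frac{439569}{3385600} \approx 0.12983$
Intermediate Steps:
$Z{\left(W \right)} = 4 W^{2}$ ($Z{\left(W \right)} = 2 W 2 W = 4 W^{2}$)
$C = 1758276$ ($C = \left(-1326\right)^{2} = 1758276$)
$\frac{C}{Z{\left(-1840 \right)}} = \frac{1758276}{4 \left(-1840\right)^{2}} = \frac{1758276}{4 \cdot 3385600} = \frac{1758276}{13542400} = 1758276 \cdot \frac{1}{13542400} = \frac{439569}{3385600}$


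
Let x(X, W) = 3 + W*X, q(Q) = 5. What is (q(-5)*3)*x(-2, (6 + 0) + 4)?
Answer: -255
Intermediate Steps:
(q(-5)*3)*x(-2, (6 + 0) + 4) = (5*3)*(3 + ((6 + 0) + 4)*(-2)) = 15*(3 + (6 + 4)*(-2)) = 15*(3 + 10*(-2)) = 15*(3 - 20) = 15*(-17) = -255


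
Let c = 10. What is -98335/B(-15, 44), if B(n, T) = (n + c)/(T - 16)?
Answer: 550676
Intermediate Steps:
B(n, T) = (10 + n)/(-16 + T) (B(n, T) = (n + 10)/(T - 16) = (10 + n)/(-16 + T))
-98335/B(-15, 44) = -98335*(-16 + 44)/(10 - 15) = -98335/(-5/28) = -98335*(-28/5) = 550676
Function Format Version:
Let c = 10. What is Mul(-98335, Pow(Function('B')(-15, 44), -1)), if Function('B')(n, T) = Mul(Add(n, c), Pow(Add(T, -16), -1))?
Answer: 550676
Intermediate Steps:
Function('B')(n, T) = Mul(Pow(Add(-16, T), -1), Add(10, n)) (Function('B')(n, T) = Mul(Add(n, 10), Pow(Add(T, -16), -1)) = Mul(Add(10, n), Pow(Add(-16, T), -1)) = Mul(Pow(Add(-16, T), -1), Add(10, n)))
Mul(-98335, Pow(Function('B')(-15, 44), -1)) = Mul(-98335, Pow(Mul(Pow(Add(-16, 44), -1), Add(10, -15)), -1)) = Mul(-98335, Pow(Mul(Pow(28, -1), -5), -1)) = Mul(-98335, Pow(Mul(Rational(1, 28), -5), -1)) = Mul(-98335, Pow(Rational(-5, 28), -1)) = Mul(-98335, Rational(-28, 5)) = 550676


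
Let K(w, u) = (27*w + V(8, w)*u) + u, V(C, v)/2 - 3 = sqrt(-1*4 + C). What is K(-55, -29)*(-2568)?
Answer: 4632672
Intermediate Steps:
V(C, v) = 6 + 2*sqrt(-4 + C) (V(C, v) = 6 + 2*sqrt(-1*4 + C) = 6 + 2*sqrt(-4 + C))
K(w, u) = 11*u + 27*w (K(w, u) = (27*w + (6 + 2*sqrt(-4 + 8))*u) + u = (27*w + (6 + 2*sqrt(4))*u) + u = (27*w + (6 + 2*2)*u) + u = (27*w + (6 + 4)*u) + u = (27*w + 10*u) + u = (10*u + 27*w) + u = 11*u + 27*w)
K(-55, -29)*(-2568) = (11*(-29) + 27*(-55))*(-2568) = (-319 - 1485)*(-2568) = -1804*(-2568) = 4632672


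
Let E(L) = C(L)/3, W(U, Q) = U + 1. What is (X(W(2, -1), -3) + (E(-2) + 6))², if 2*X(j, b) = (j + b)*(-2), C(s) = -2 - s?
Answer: 36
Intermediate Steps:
W(U, Q) = 1 + U
X(j, b) = -b - j (X(j, b) = ((j + b)*(-2))/2 = ((b + j)*(-2))/2 = (-2*b - 2*j)/2 = -b - j)
E(L) = -⅔ - L/3 (E(L) = (-2 - L)/3 = (-2 - L)*(⅓) = -⅔ - L/3)
(X(W(2, -1), -3) + (E(-2) + 6))² = ((-1*(-3) - (1 + 2)) + ((-⅔ - ⅓*(-2)) + 6))² = ((3 - 1*3) + ((-⅔ + ⅔) + 6))² = ((3 - 3) + (0 + 6))² = (0 + 6)² = 6² = 36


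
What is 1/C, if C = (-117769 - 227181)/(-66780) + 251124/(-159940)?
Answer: 267019830/960031057 ≈ 0.27814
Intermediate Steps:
C = 960031057/267019830 (C = -344950*(-1/66780) + 251124*(-1/159940) = 34495/6678 - 62781/39985 = 960031057/267019830 ≈ 3.5954)
1/C = 1/(960031057/267019830) = 267019830/960031057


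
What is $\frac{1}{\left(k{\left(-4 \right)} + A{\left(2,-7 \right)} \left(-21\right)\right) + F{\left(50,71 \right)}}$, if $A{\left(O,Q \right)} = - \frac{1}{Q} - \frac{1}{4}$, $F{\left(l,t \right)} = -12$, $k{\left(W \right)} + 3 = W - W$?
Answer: $- \frac{4}{51} \approx -0.078431$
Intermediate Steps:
$k{\left(W \right)} = -3$ ($k{\left(W \right)} = -3 + \left(W - W\right) = -3 + 0 = -3$)
$A{\left(O,Q \right)} = - \frac{1}{4} - \frac{1}{Q}$ ($A{\left(O,Q \right)} = - \frac{1}{Q} - \frac{1}{4} = - \frac{1}{4} - \frac{1}{Q}$)
$\frac{1}{\left(k{\left(-4 \right)} + A{\left(2,-7 \right)} \left(-21\right)\right) + F{\left(50,71 \right)}} = \frac{1}{\left(-3 + \frac{-4 - -7}{4 \left(-7\right)} \left(-21\right)\right) - 12} = \frac{1}{\left(-3 + \frac{1}{4} \left(- \frac{1}{7}\right) \left(-4 + 7\right) \left(-21\right)\right) - 12} = \frac{1}{\left(-3 + \frac{1}{4} \left(- \frac{1}{7}\right) 3 \left(-21\right)\right) - 12} = \frac{1}{\left(-3 - - \frac{9}{4}\right) - 12} = \frac{1}{\left(-3 + \frac{9}{4}\right) - 12} = \frac{1}{- \frac{3}{4} - 12} = \frac{1}{- \frac{51}{4}} = - \frac{4}{51}$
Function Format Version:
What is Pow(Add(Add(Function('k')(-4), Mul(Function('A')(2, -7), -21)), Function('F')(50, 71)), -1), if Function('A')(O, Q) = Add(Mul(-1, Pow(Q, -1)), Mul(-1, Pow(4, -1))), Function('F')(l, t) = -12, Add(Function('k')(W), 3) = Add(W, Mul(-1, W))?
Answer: Rational(-4, 51) ≈ -0.078431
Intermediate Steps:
Function('k')(W) = -3 (Function('k')(W) = Add(-3, Add(W, Mul(-1, W))) = Add(-3, 0) = -3)
Function('A')(O, Q) = Add(Rational(-1, 4), Mul(-1, Pow(Q, -1))) (Function('A')(O, Q) = Add(Mul(-1, Pow(Q, -1)), Mul(-1, Rational(1, 4))) = Add(Mul(-1, Pow(Q, -1)), Rational(-1, 4)) = Add(Rational(-1, 4), Mul(-1, Pow(Q, -1))))
Pow(Add(Add(Function('k')(-4), Mul(Function('A')(2, -7), -21)), Function('F')(50, 71)), -1) = Pow(Add(Add(-3, Mul(Mul(Rational(1, 4), Pow(-7, -1), Add(-4, Mul(-1, -7))), -21)), -12), -1) = Pow(Add(Add(-3, Mul(Mul(Rational(1, 4), Rational(-1, 7), Add(-4, 7)), -21)), -12), -1) = Pow(Add(Add(-3, Mul(Mul(Rational(1, 4), Rational(-1, 7), 3), -21)), -12), -1) = Pow(Add(Add(-3, Mul(Rational(-3, 28), -21)), -12), -1) = Pow(Add(Add(-3, Rational(9, 4)), -12), -1) = Pow(Add(Rational(-3, 4), -12), -1) = Pow(Rational(-51, 4), -1) = Rational(-4, 51)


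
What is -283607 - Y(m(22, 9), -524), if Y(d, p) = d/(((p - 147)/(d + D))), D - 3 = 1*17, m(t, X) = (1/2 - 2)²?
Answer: -3044803951/10736 ≈ -2.8361e+5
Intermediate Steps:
m(t, X) = 9/4 (m(t, X) = (½ - 2)² = (-3/2)² = 9/4)
D = 20 (D = 3 + 1*17 = 3 + 17 = 20)
Y(d, p) = d*(20 + d)/(-147 + p) (Y(d, p) = d/(((p - 147)/(d + 20))) = d/(((-147 + p)/(20 + d))) = ((20 + d)/(-147 + p))*d = d*(20 + d)/(-147 + p))
-283607 - Y(m(22, 9), -524) = -283607 - 9*(20 + 9/4)/(4*(-147 - 524)) = -283607 - 9*89/(4*(-671)*4) = -283607 - 9*(-1)*89/(4*671*4) = -283607 - 1*(-801/10736) = -283607 + 801/10736 = -3044803951/10736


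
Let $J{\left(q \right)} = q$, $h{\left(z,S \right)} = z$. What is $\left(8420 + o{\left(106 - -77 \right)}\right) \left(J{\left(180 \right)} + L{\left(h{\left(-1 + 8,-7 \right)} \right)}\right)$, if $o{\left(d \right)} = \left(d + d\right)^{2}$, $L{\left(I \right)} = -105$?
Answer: $10678200$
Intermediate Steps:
$o{\left(d \right)} = 4 d^{2}$ ($o{\left(d \right)} = \left(2 d\right)^{2} = 4 d^{2}$)
$\left(8420 + o{\left(106 - -77 \right)}\right) \left(J{\left(180 \right)} + L{\left(h{\left(-1 + 8,-7 \right)} \right)}\right) = \left(8420 + 4 \left(106 - -77\right)^{2}\right) \left(180 - 105\right) = \left(8420 + 4 \left(106 + 77\right)^{2}\right) 75 = \left(8420 + 4 \cdot 183^{2}\right) 75 = \left(8420 + 4 \cdot 33489\right) 75 = \left(8420 + 133956\right) 75 = 142376 \cdot 75 = 10678200$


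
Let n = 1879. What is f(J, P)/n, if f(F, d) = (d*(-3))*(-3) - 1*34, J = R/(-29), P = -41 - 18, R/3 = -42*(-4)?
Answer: -565/1879 ≈ -0.30069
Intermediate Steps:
R = 504 (R = 3*(-42*(-4)) = 3*168 = 504)
P = -59
J = -504/29 (J = 504/(-29) = 504*(-1/29) = -504/29 ≈ -17.379)
f(F, d) = -34 + 9*d (f(F, d) = -3*d*(-3) - 34 = 9*d - 34 = -34 + 9*d)
f(J, P)/n = (-34 + 9*(-59))/1879 = (-34 - 531)*(1/1879) = -565*1/1879 = -565/1879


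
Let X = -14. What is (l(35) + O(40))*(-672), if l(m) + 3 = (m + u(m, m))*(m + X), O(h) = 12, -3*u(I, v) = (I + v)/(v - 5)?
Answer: -488992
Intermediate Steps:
u(I, v) = -(I + v)/(3*(-5 + v)) (u(I, v) = -(I + v)/(3*(v - 5)) = -(I + v)/(3*(-5 + v)))
l(m) = -3 + (-14 + m)*(m - 2*m/(3*(-5 + m))) (l(m) = -3 + (m + (-m - m)/(3*(-5 + m)))*(m - 14) = -3 + (m + (-2*m)/(3*(-5 + m)))*(-14 + m) = -3 + (m - 2*m/(3*(-5 + m)))*(-14 + m) = -3 + (-14 + m)*(m - 2*m/(3*(-5 + m))))
(l(35) + O(40))*(-672) = ((45 - 59*35² + 3*35³ + 229*35)/(3*(-5 + 35)) + 12)*(-672) = ((⅓)*(45 - 59*1225 + 3*42875 + 8015)/30 + 12)*(-672) = ((⅓)*(1/30)*(45 - 72275 + 128625 + 8015) + 12)*(-672) = ((⅓)*(1/30)*64410 + 12)*(-672) = (2147/3 + 12)*(-672) = (2183/3)*(-672) = -488992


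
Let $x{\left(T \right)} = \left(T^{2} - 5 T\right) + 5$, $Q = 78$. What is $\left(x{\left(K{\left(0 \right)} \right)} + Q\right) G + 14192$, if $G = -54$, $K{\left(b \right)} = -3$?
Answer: $8414$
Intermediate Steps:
$x{\left(T \right)} = 5 + T^{2} - 5 T$
$\left(x{\left(K{\left(0 \right)} \right)} + Q\right) G + 14192 = \left(\left(5 + \left(-3\right)^{2} - -15\right) + 78\right) \left(-54\right) + 14192 = \left(\left(5 + 9 + 15\right) + 78\right) \left(-54\right) + 14192 = \left(29 + 78\right) \left(-54\right) + 14192 = 107 \left(-54\right) + 14192 = -5778 + 14192 = 8414$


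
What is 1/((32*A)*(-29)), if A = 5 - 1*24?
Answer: 1/17632 ≈ 5.6715e-5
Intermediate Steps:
A = -19 (A = 5 - 24 = -19)
1/((32*A)*(-29)) = 1/((32*(-19))*(-29)) = 1/(-608*(-29)) = 1/17632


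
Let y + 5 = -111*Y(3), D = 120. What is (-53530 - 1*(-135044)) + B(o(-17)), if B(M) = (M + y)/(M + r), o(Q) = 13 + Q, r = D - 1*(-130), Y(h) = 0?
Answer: 6684145/82 ≈ 81514.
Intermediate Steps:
r = 250 (r = 120 - 1*(-130) = 120 + 130 = 250)
y = -5 (y = -5 - 111*0 = -5 + 0 = -5)
B(M) = (-5 + M)/(250 + M) (B(M) = (M - 5)/(M + 250) = (-5 + M)/(250 + M))
(-53530 - 1*(-135044)) + B(o(-17)) = (-53530 - 1*(-135044)) + (-5 + (13 - 17))/(250 + (13 - 17)) = (-53530 + 135044) + (-5 - 4)/(250 - 4) = 81514 - 9/246 = 81514 + (1/246)*(-9) = 81514 - 3/82 = 6684145/82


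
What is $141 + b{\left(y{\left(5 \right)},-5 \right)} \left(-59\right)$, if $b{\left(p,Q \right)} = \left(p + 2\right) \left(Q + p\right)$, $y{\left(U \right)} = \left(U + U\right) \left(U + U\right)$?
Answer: $-571569$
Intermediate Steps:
$y{\left(U \right)} = 4 U^{2}$ ($y{\left(U \right)} = 2 U 2 U = 4 U^{2}$)
$b{\left(p,Q \right)} = \left(2 + p\right) \left(Q + p\right)$
$141 + b{\left(y{\left(5 \right)},-5 \right)} \left(-59\right) = 141 + \left(\left(4 \cdot 5^{2}\right)^{2} + 2 \left(-5\right) + 2 \cdot 4 \cdot 5^{2} - 5 \cdot 4 \cdot 5^{2}\right) \left(-59\right) = 141 + \left(\left(4 \cdot 25\right)^{2} - 10 + 2 \cdot 4 \cdot 25 - 5 \cdot 4 \cdot 25\right) \left(-59\right) = 141 + \left(100^{2} - 10 + 2 \cdot 100 - 500\right) \left(-59\right) = 141 + \left(10000 - 10 + 200 - 500\right) \left(-59\right) = 141 + 9690 \left(-59\right) = 141 - 571710 = -571569$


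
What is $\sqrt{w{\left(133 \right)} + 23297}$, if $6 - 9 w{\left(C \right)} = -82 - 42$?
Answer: $\frac{\sqrt{209803}}{3} \approx 152.68$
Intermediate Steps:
$w{\left(C \right)} = \frac{130}{9}$ ($w{\left(C \right)} = \frac{2}{3} - \frac{-82 - 42}{9} = \frac{2}{3} - - \frac{124}{9} = \frac{2}{3} + \frac{124}{9} = \frac{130}{9}$)
$\sqrt{w{\left(133 \right)} + 23297} = \sqrt{\frac{130}{9} + 23297} = \sqrt{\frac{209803}{9}} = \frac{\sqrt{209803}}{3}$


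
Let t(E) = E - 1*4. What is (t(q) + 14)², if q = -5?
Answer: 25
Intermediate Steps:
t(E) = -4 + E (t(E) = E - 4 = -4 + E)
(t(q) + 14)² = ((-4 - 5) + 14)² = (-9 + 14)² = 5² = 25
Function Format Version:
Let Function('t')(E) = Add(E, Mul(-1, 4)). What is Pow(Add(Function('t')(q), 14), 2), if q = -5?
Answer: 25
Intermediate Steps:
Function('t')(E) = Add(-4, E) (Function('t')(E) = Add(E, -4) = Add(-4, E))
Pow(Add(Function('t')(q), 14), 2) = Pow(Add(Add(-4, -5), 14), 2) = Pow(Add(-9, 14), 2) = Pow(5, 2) = 25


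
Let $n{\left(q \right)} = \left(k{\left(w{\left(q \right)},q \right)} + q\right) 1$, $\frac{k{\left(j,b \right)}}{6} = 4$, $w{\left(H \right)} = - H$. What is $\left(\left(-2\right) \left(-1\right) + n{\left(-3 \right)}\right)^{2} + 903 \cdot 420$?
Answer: $379789$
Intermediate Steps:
$k{\left(j,b \right)} = 24$ ($k{\left(j,b \right)} = 6 \cdot 4 = 24$)
$n{\left(q \right)} = 24 + q$ ($n{\left(q \right)} = \left(24 + q\right) 1 = 24 + q$)
$\left(\left(-2\right) \left(-1\right) + n{\left(-3 \right)}\right)^{2} + 903 \cdot 420 = \left(\left(-2\right) \left(-1\right) + \left(24 - 3\right)\right)^{2} + 903 \cdot 420 = \left(2 + 21\right)^{2} + 379260 = 23^{2} + 379260 = 529 + 379260 = 379789$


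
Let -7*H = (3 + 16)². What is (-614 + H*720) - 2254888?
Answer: -16048434/7 ≈ -2.2926e+6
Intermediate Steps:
H = -361/7 (H = -(3 + 16)²/7 = -⅐*19² = -⅐*361 = -361/7 ≈ -51.571)
(-614 + H*720) - 2254888 = (-614 - 361/7*720) - 2254888 = (-614 - 259920/7) - 2254888 = -264218/7 - 2254888 = -16048434/7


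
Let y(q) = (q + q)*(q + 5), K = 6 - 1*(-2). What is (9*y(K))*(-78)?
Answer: -146016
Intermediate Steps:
K = 8 (K = 6 + 2 = 8)
y(q) = 2*q*(5 + q) (y(q) = (2*q)*(5 + q) = 2*q*(5 + q))
(9*y(K))*(-78) = (9*(2*8*(5 + 8)))*(-78) = (9*(2*8*13))*(-78) = (9*208)*(-78) = 1872*(-78) = -146016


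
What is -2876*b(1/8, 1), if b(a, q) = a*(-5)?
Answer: 3595/2 ≈ 1797.5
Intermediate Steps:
b(a, q) = -5*a
-2876*b(1/8, 1) = -(-14380)/8 = -2876*(-5/8) = 3595/2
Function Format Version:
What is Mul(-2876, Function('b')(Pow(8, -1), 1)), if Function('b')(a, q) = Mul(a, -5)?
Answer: Rational(3595, 2) ≈ 1797.5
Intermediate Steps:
Function('b')(a, q) = Mul(-5, a)
Mul(-2876, Function('b')(Pow(8, -1), 1)) = Mul(-2876, Mul(-5, Pow(8, -1))) = Mul(-2876, Mul(-5, Rational(1, 8))) = Mul(-2876, Rational(-5, 8)) = Rational(3595, 2)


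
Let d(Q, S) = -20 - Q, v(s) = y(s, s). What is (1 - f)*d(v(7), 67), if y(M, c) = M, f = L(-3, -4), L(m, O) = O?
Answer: -135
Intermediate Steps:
f = -4
v(s) = s
(1 - f)*d(v(7), 67) = (1 - 1*(-4))*(-20 - 1*7) = (1 + 4)*(-20 - 7) = 5*(-27) = -135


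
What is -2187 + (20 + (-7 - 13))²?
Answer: -2187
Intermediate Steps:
-2187 + (20 + (-7 - 13))² = -2187 + (20 - 20)² = -2187 + 0² = -2187 + 0 = -2187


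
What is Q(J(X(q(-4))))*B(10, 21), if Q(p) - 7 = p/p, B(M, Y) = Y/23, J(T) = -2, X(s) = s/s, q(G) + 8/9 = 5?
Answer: 168/23 ≈ 7.3043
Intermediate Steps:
q(G) = 37/9 (q(G) = -8/9 + 5 = 37/9)
X(s) = 1
B(M, Y) = Y/23 (B(M, Y) = Y*(1/23) = Y/23)
Q(p) = 8 (Q(p) = 7 + p/p = 7 + 1 = 8)
Q(J(X(q(-4))))*B(10, 21) = 8*((1/23)*21) = 8*(21/23) = 168/23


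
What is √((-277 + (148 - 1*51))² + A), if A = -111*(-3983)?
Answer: 23*√897 ≈ 688.85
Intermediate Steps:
A = 442113
√((-277 + (148 - 1*51))² + A) = √((-277 + (148 - 1*51))² + 442113) = √((-277 + (148 - 51))² + 442113) = √((-277 + 97)² + 442113) = √((-180)² + 442113) = √(32400 + 442113) = √474513 = 23*√897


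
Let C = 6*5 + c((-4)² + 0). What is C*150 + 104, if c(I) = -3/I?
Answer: 36607/8 ≈ 4575.9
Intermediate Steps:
C = 477/16 (C = 6*5 - 3/((-4)² + 0) = 30 - 3/(16 + 0) = 30 - 3/16 = 477/16 ≈ 29.813)
C*150 + 104 = (477/16)*150 + 104 = 35775/8 + 104 = 36607/8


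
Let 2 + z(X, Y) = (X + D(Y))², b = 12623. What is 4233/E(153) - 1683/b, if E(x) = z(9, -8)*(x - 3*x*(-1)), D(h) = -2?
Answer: 98497/7119372 ≈ 0.013835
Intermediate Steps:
z(X, Y) = -2 + (-2 + X)² (z(X, Y) = -2 + (X - 2)² = -2 + (-2 + X)²)
E(x) = 188*x (E(x) = (-2 + (-2 + 9)²)*(x - 3*x*(-1)) = (-2 + 7²)*(x + 3*x) = (-2 + 49)*(4*x) = 47*(4*x) = 188*x)
4233/E(153) - 1683/b = 4233/((188*153)) - 1683/12623 = 4233/28764 - 1683*1/12623 = 4233*(1/28764) - 1683/12623 = 83/564 - 1683/12623 = 98497/7119372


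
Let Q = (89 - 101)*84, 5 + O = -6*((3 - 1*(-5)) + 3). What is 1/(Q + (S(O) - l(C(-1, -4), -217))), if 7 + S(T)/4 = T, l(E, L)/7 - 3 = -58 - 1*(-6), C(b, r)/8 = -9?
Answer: -1/977 ≈ -0.0010235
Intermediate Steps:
C(b, r) = -72 (C(b, r) = 8*(-9) = -72)
O = -71 (O = -5 - 6*((3 - 1*(-5)) + 3) = -5 - 6*((3 + 5) + 3) = -5 - 6*(8 + 3) = -5 - 6*11 = -5 - 66 = -71)
l(E, L) = -343 (l(E, L) = 21 + 7*(-58 - 1*(-6)) = 21 + 7*(-58 + 6) = 21 + 7*(-52) = 21 - 364 = -343)
S(T) = -28 + 4*T
Q = -1008 (Q = -12*84 = -1008)
1/(Q + (S(O) - l(C(-1, -4), -217))) = 1/(-1008 + ((-28 + 4*(-71)) - 1*(-343))) = 1/(-1008 + ((-28 - 284) + 343)) = 1/(-1008 + (-312 + 343)) = 1/(-1008 + 31) = 1/(-977) = -1/977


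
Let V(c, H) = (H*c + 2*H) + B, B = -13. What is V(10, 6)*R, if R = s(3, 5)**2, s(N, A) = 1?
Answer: 59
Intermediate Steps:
V(c, H) = -13 + 2*H + H*c (V(c, H) = (H*c + 2*H) - 13 = (2*H + H*c) - 13 = -13 + 2*H + H*c)
R = 1 (R = 1**2 = 1)
V(10, 6)*R = (-13 + 2*6 + 6*10)*1 = (-13 + 12 + 60)*1 = 59*1 = 59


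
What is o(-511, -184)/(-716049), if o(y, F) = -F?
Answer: -184/716049 ≈ -0.00025697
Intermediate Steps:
o(-511, -184)/(-716049) = -1*(-184)/(-716049) = 184*(-1/716049) = -184/716049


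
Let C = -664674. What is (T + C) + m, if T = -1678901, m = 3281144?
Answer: 937569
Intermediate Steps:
(T + C) + m = (-1678901 - 664674) + 3281144 = -2343575 + 3281144 = 937569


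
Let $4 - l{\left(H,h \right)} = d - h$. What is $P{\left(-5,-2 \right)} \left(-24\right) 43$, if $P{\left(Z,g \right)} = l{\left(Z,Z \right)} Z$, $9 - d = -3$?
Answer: $-67080$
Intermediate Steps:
$d = 12$ ($d = 9 - -3 = 9 + 3 = 12$)
$l{\left(H,h \right)} = -8 + h$ ($l{\left(H,h \right)} = 4 - \left(12 - h\right) = 4 + \left(-12 + h\right) = -8 + h$)
$P{\left(Z,g \right)} = Z \left(-8 + Z\right)$ ($P{\left(Z,g \right)} = \left(-8 + Z\right) Z = Z \left(-8 + Z\right)$)
$P{\left(-5,-2 \right)} \left(-24\right) 43 = - 5 \left(-8 - 5\right) \left(-24\right) 43 = \left(-5\right) \left(-13\right) \left(-24\right) 43 = 65 \left(-24\right) 43 = \left(-1560\right) 43 = -67080$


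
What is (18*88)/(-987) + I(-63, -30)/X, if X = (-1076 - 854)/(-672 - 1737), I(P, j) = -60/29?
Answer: -7710582/1841413 ≈ -4.1873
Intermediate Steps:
I(P, j) = -60/29 (I(P, j) = -60*1/29 = -60/29)
X = 1930/2409 (X = -1930/(-2409) = -1930*(-1/2409) = 1930/2409 ≈ 0.80116)
(18*88)/(-987) + I(-63, -30)/X = (18*88)/(-987) - 60/(29*1930/2409) = 1584*(-1/987) - 60/29*2409/1930 = -528/329 - 14454/5597 = -7710582/1841413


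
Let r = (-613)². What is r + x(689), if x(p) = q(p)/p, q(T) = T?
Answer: 375770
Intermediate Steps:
r = 375769
x(p) = 1 (x(p) = p/p = 1)
r + x(689) = 375769 + 1 = 375770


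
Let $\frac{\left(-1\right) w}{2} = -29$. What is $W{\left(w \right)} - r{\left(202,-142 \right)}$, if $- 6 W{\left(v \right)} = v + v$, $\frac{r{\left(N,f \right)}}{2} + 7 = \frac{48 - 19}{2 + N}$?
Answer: $- \frac{191}{34} \approx -5.6176$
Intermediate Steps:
$r{\left(N,f \right)} = -14 + \frac{58}{2 + N}$ ($r{\left(N,f \right)} = -14 + 2 \frac{48 - 19}{2 + N} = -14 + 2 \frac{29}{2 + N} = -14 + \frac{58}{2 + N}$)
$w = 58$ ($w = \left(-2\right) \left(-29\right) = 58$)
$W{\left(v \right)} = - \frac{v}{3}$ ($W{\left(v \right)} = - \frac{v + v}{6} = - \frac{2 v}{6} = - \frac{v}{3}$)
$W{\left(w \right)} - r{\left(202,-142 \right)} = \left(- \frac{1}{3}\right) 58 - \frac{2 \left(15 - 1414\right)}{2 + 202} = - \frac{58}{3} - \frac{2 \left(15 - 1414\right)}{204} = - \frac{58}{3} - 2 \cdot \frac{1}{204} \left(-1399\right) = - \frac{58}{3} - - \frac{1399}{102} = - \frac{58}{3} + \frac{1399}{102} = - \frac{191}{34}$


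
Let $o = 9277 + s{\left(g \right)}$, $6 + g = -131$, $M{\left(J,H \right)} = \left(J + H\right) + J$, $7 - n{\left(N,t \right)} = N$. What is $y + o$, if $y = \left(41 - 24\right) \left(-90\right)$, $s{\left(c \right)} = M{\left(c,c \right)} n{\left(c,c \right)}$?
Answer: $-51437$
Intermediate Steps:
$n{\left(N,t \right)} = 7 - N$
$M{\left(J,H \right)} = H + 2 J$ ($M{\left(J,H \right)} = \left(H + J\right) + J = H + 2 J$)
$g = -137$ ($g = -6 - 131 = -137$)
$s{\left(c \right)} = 3 c \left(7 - c\right)$ ($s{\left(c \right)} = \left(c + 2 c\right) \left(7 - c\right) = 3 c \left(7 - c\right)$)
$o = -49907$ ($o = 9277 + 3 \left(-137\right) \left(7 - -137\right) = 9277 + 3 \left(-137\right) \left(7 + 137\right) = 9277 + 3 \left(-137\right) 144 = 9277 - 59184 = -49907$)
$y = -1530$ ($y = 17 \left(-90\right) = -1530$)
$y + o = -1530 - 49907 = -51437$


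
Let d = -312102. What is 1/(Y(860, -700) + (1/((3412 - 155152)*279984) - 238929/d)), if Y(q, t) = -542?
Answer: -736643464482240/398696821964534939 ≈ -0.0018476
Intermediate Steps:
1/(Y(860, -700) + (1/((3412 - 155152)*279984) - 238929/d)) = 1/(-542 + (1/((3412 - 155152)*279984) - 238929/(-312102))) = 1/(-542 + ((1/279984)/(-151740) - 238929*(-1/312102))) = 1/(-542 + (-1/151740*1/279984 + 79643/104034)) = 1/(-542 + (-1/42484772160 + 79643/104034)) = 1/(-542 + 563935784839141/736643464482240) = 1/(-398696821964534939/736643464482240) = -736643464482240/398696821964534939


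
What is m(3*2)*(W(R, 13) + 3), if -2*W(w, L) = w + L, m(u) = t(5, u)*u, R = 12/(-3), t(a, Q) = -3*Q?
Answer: 162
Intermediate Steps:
R = -4 (R = 12*(-1/3) = -4)
m(u) = -3*u**2 (m(u) = (-3*u)*u = -3*u**2)
W(w, L) = -L/2 - w/2 (W(w, L) = -(w + L)/2 = -(L + w)/2 = -L/2 - w/2)
m(3*2)*(W(R, 13) + 3) = (-3*(3*2)**2)*((-1/2*13 - 1/2*(-4)) + 3) = (-3*6**2)*((-13/2 + 2) + 3) = (-3*36)*(-9/2 + 3) = -108*(-3/2) = 162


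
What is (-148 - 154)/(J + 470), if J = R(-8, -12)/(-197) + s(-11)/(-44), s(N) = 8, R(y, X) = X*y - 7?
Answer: -654434/1017117 ≈ -0.64342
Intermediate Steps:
R(y, X) = -7 + X*y
J = -1373/2167 (J = (-7 - 12*(-8))/(-197) + 8/(-44) = (-7 + 96)*(-1/197) + 8*(-1/44) = 89*(-1/197) - 2/11 = -89/197 - 2/11 = -1373/2167 ≈ -0.63359)
(-148 - 154)/(J + 470) = (-148 - 154)/(-1373/2167 + 470) = -302/1017117/2167 = -302*2167/1017117 = -654434/1017117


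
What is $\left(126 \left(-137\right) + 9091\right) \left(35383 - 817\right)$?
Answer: $-282438786$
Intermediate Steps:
$\left(126 \left(-137\right) + 9091\right) \left(35383 - 817\right) = \left(-17262 + 9091\right) 34566 = \left(-8171\right) 34566 = -282438786$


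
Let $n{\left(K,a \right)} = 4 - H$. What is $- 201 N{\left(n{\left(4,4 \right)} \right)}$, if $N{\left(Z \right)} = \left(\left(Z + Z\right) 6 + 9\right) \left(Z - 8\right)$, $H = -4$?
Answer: $0$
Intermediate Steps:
$n{\left(K,a \right)} = 8$ ($n{\left(K,a \right)} = 4 - -4 = 4 + 4 = 8$)
$N{\left(Z \right)} = \left(-8 + Z\right) \left(9 + 12 Z\right)$ ($N{\left(Z \right)} = \left(2 Z 6 + 9\right) \left(-8 + Z\right) = \left(12 Z + 9\right) \left(-8 + Z\right) = \left(9 + 12 Z\right) \left(-8 + Z\right) = \left(-8 + Z\right) \left(9 + 12 Z\right)$)
$- 201 N{\left(n{\left(4,4 \right)} \right)} = - 201 \left(-72 - 696 + 12 \cdot 8^{2}\right) = - 201 \left(-72 - 696 + 12 \cdot 64\right) = - 201 \left(-72 - 696 + 768\right) = \left(-201\right) 0 = 0$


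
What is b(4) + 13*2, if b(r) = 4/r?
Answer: 27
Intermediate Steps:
b(4) + 13*2 = 4/4 + 13*2 = 4*(¼) + 26 = 1 + 26 = 27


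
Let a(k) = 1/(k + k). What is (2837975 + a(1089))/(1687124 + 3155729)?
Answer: 6181109551/10547733834 ≈ 0.58601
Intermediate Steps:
a(k) = 1/(2*k)
(2837975 + a(1089))/(1687124 + 3155729) = (2837975 + (½)/1089)/(1687124 + 3155729) = (2837975 + (½)*(1/1089))/4842853 = (2837975 + 1/2178)*(1/4842853) = (6181109551/2178)*(1/4842853) = 6181109551/10547733834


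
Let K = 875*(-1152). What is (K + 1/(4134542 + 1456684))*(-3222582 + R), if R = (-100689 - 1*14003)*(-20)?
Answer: 2617174434516303629/2795613 ≈ 9.3617e+11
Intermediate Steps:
K = -1008000
R = 2293840 (R = (-100689 - 14003)*(-20) = -114692*(-20) = 2293840)
(K + 1/(4134542 + 1456684))*(-3222582 + R) = (-1008000 + 1/(4134542 + 1456684))*(-3222582 + 2293840) = (-1008000 + 1/5591226)*(-928742) = -5635955807999/5591226*(-928742) = 2617174434516303629/2795613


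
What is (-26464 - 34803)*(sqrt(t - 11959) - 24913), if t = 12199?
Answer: 1526344771 - 245068*sqrt(15) ≈ 1.5254e+9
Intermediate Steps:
(-26464 - 34803)*(sqrt(t - 11959) - 24913) = (-26464 - 34803)*(sqrt(12199 - 11959) - 24913) = -61267*(sqrt(240) - 24913) = -61267*(4*sqrt(15) - 24913) = -61267*(-24913 + 4*sqrt(15)) = 1526344771 - 245068*sqrt(15)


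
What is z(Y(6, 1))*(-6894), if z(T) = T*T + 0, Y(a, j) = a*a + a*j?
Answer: -12161016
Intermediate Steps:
Y(a, j) = a**2 + a*j
z(T) = T**2 (z(T) = T**2 + 0 = T**2)
z(Y(6, 1))*(-6894) = (6*(6 + 1))**2*(-6894) = (6*7)**2*(-6894) = 42**2*(-6894) = 1764*(-6894) = -12161016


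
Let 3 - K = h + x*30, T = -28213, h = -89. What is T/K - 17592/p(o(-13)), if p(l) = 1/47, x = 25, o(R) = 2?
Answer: -544021979/658 ≈ -8.2678e+5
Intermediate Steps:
K = -658 (K = 3 - (-89 + 25*30) = 3 - (-89 + 750) = 3 - 1*661 = 3 - 661 = -658)
p(l) = 1/47
T/K - 17592/p(o(-13)) = -28213/(-658) - 17592/1/47 = -28213*(-1/658) - 17592*47 = 28213/658 - 826824 = -544021979/658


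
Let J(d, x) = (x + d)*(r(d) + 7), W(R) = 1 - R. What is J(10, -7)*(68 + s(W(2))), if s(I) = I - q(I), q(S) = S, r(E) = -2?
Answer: 1020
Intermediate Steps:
J(d, x) = 5*d + 5*x (J(d, x) = (x + d)*(-2 + 7) = (d + x)*5 = 5*d + 5*x)
s(I) = 0 (s(I) = I - I = 0)
J(10, -7)*(68 + s(W(2))) = (5*10 + 5*(-7))*(68 + 0) = (50 - 35)*68 = 15*68 = 1020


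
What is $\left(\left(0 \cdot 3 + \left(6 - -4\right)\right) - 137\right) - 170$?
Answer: $-297$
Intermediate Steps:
$\left(\left(0 \cdot 3 + \left(6 - -4\right)\right) - 137\right) - 170 = \left(\left(0 + \left(6 + 4\right)\right) - 137\right) - 170 = \left(\left(0 + 10\right) - 137\right) - 170 = \left(10 - 137\right) - 170 = -127 - 170 = -297$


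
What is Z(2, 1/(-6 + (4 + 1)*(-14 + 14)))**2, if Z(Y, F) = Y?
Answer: 4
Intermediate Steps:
Z(2, 1/(-6 + (4 + 1)*(-14 + 14)))**2 = 2**2 = 4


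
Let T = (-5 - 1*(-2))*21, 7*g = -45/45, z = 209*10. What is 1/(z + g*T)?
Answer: 1/2099 ≈ 0.00047642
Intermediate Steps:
z = 2090
g = -⅐ (g = (-45/45)/7 = (-45*1/45)/7 = (⅐)*(-1) = -⅐ ≈ -0.14286)
T = -63 (T = (-5 + 2)*21 = -3*21 = -63)
1/(z + g*T) = 1/(2090 - ⅐*(-63)) = 1/(2090 + 9) = 1/2099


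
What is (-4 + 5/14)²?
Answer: 2601/196 ≈ 13.270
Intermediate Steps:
(-4 + 5/14)² = (-51/14)² = 2601/196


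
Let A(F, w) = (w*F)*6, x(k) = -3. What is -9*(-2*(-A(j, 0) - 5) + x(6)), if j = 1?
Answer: -63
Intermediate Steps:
A(F, w) = 6*F*w (A(F, w) = (F*w)*6 = 6*F*w)
-9*(-2*(-A(j, 0) - 5) + x(6)) = -9*(-2*(-6*0 - 5) - 3) = -9*(-2*(-1*0 - 5) - 3) = -9*(-2*(0 - 5) - 3) = -9*(-2*(-5) - 3) = -9*(10 - 3) = -9*7 = -63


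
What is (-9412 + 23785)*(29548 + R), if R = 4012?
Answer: 482357880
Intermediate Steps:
(-9412 + 23785)*(29548 + R) = (-9412 + 23785)*(29548 + 4012) = 14373*33560 = 482357880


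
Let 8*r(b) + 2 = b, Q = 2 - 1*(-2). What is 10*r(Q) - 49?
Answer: -93/2 ≈ -46.500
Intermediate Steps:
Q = 4 (Q = 2 + 2 = 4)
r(b) = -¼ + b/8
10*r(Q) - 49 = 10*(-¼ + (⅛)*4) - 49 = 10*(-¼ + ½) - 49 = 10*(¼) - 49 = 5/2 - 49 = -93/2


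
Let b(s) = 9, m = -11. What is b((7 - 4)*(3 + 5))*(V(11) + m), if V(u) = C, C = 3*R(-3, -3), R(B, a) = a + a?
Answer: -261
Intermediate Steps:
R(B, a) = 2*a
C = -18 (C = 3*(2*(-3)) = 3*(-6) = -18)
V(u) = -18
b((7 - 4)*(3 + 5))*(V(11) + m) = 9*(-18 - 11) = 9*(-29) = -261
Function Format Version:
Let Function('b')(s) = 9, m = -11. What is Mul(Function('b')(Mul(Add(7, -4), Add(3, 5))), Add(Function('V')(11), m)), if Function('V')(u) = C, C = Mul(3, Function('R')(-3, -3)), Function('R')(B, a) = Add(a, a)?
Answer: -261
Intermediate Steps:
Function('R')(B, a) = Mul(2, a)
C = -18 (C = Mul(3, Mul(2, -3)) = Mul(3, -6) = -18)
Function('V')(u) = -18
Mul(Function('b')(Mul(Add(7, -4), Add(3, 5))), Add(Function('V')(11), m)) = Mul(9, Add(-18, -11)) = Mul(9, -29) = -261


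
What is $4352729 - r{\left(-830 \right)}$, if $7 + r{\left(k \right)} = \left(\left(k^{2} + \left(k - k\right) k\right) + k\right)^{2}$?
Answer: $-473435972164$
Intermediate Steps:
$r{\left(k \right)} = -7 + \left(k + k^{2}\right)^{2}$ ($r{\left(k \right)} = -7 + \left(\left(k^{2} + \left(k - k\right) k\right) + k\right)^{2} = -7 + \left(\left(k^{2} + 0 k\right) + k\right)^{2} = -7 + \left(\left(k^{2} + 0\right) + k\right)^{2} = -7 + \left(k^{2} + k\right)^{2} = -7 + \left(k + k^{2}\right)^{2}$)
$4352729 - r{\left(-830 \right)} = 4352729 - \left(-7 + \left(-830\right)^{2} \left(1 - 830\right)^{2}\right) = 4352729 - \left(-7 + 688900 \left(-829\right)^{2}\right) = 4352729 - \left(-7 + 688900 \cdot 687241\right) = 4352729 - \left(-7 + 473440324900\right) = 4352729 - 473440324893 = -473435972164$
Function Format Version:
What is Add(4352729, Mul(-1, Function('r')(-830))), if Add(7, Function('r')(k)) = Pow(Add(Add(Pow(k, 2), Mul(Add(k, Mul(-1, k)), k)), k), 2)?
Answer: -473435972164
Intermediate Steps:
Function('r')(k) = Add(-7, Pow(Add(k, Pow(k, 2)), 2)) (Function('r')(k) = Add(-7, Pow(Add(Add(Pow(k, 2), Mul(Add(k, Mul(-1, k)), k)), k), 2)) = Add(-7, Pow(Add(Add(Pow(k, 2), Mul(0, k)), k), 2)) = Add(-7, Pow(Add(Add(Pow(k, 2), 0), k), 2)) = Add(-7, Pow(Add(Pow(k, 2), k), 2)) = Add(-7, Pow(Add(k, Pow(k, 2)), 2)))
Add(4352729, Mul(-1, Function('r')(-830))) = Add(4352729, Mul(-1, Add(-7, Mul(Pow(-830, 2), Pow(Add(1, -830), 2))))) = Add(4352729, Mul(-1, Add(-7, Mul(688900, Pow(-829, 2))))) = Add(4352729, Mul(-1, Add(-7, Mul(688900, 687241)))) = Add(4352729, Mul(-1, Add(-7, 473440324900))) = Add(4352729, Mul(-1, 473440324893)) = Add(4352729, -473440324893) = -473435972164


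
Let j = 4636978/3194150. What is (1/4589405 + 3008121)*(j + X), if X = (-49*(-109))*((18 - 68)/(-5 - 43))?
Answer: 1472390122169090020718333/87955487884500 ≈ 1.6740e+10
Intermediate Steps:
j = 2318489/1597075 (j = 4636978*(1/3194150) = 2318489/1597075 ≈ 1.4517)
X = 133525/24 (X = 5341*(-50/(-48)) = 5341*(-50*(-1/48)) = 5341*(25/24) = 133525/24 ≈ 5563.5)
(1/4589405 + 3008121)*(j + X) = (1/4589405 + 3008121)*(2318489/1597075 + 133525/24) = (1/4589405 + 3008121)*(213305083111/38329800) = (13805485558006/4589405)*(213305083111/38329800) = 1472390122169090020718333/87955487884500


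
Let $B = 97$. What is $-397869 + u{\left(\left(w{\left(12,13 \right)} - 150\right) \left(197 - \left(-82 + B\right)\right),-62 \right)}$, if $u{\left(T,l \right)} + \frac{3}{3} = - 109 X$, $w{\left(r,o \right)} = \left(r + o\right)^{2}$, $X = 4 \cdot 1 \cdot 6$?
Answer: $-400486$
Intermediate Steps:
$X = 24$ ($X = 4 \cdot 6 = 24$)
$w{\left(r,o \right)} = \left(o + r\right)^{2}$
$u{\left(T,l \right)} = -2617$ ($u{\left(T,l \right)} = -1 - 2616 = -2617$)
$-397869 + u{\left(\left(w{\left(12,13 \right)} - 150\right) \left(197 - \left(-82 + B\right)\right),-62 \right)} = -397869 - 2617 = -400486$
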